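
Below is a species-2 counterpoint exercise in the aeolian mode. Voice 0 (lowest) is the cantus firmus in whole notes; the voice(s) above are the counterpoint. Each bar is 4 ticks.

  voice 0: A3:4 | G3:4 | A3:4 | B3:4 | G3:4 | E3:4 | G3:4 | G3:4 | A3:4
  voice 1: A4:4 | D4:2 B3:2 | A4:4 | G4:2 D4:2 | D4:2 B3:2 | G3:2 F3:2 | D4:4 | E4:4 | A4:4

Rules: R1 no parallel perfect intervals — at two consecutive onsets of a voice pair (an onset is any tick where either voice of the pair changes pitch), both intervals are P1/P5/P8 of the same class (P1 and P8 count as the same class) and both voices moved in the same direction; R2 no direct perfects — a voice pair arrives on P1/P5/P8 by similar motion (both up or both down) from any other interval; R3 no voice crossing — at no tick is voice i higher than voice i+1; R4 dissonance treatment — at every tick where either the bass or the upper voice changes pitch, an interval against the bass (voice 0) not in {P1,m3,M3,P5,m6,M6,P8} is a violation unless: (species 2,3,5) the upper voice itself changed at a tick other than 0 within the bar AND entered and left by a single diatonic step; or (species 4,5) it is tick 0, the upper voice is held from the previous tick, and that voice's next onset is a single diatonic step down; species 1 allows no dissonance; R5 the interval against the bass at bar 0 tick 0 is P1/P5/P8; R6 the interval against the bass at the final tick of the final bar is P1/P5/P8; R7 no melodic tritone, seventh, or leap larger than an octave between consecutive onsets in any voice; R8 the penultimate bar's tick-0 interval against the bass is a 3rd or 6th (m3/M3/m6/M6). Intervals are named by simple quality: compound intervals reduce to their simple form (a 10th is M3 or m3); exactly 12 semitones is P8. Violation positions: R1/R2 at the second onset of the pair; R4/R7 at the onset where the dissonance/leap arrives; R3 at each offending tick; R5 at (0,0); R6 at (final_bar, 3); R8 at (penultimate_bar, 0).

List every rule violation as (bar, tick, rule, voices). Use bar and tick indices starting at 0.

bar 0: v0=A3 v1=A4 downbeat P8
bar 1: v0=G3 v1=D4 downbeat P5
bar 2: v0=A3 v1=A4 downbeat P8
bar 3: v0=B3 v1=G4 downbeat m6
bar 4: v0=G3 v1=D4 downbeat P5
bar 5: v0=E3 v1=G3 downbeat m3
bar 6: v0=G3 v1=D4 downbeat P5
bar 7: v0=G3 v1=E4 downbeat M6
bar 8: v0=A3 v1=A4 downbeat P8
  -> R2 @ bar 1 tick 0 v(0, 1): A3/A4 P8 -> G3/D4 P5 similar
  -> R2 @ bar 2 tick 0 v(0, 1): G3/B3 M3 -> A3/A4 P8 similar
  -> R7 @ bar 2 tick 0 v(1,): B3->A4 leap 10st
  -> R4 @ bar 5 tick 2 v(0, 1): E3/F3 m2 untreated
  -> R2 @ bar 6 tick 0 v(0, 1): E3/F3 m2 -> G3/D4 P5 similar
  -> R2 @ bar 8 tick 0 v(0, 1): G3/E4 M6 -> A3/A4 P8 similar

(1, 0, R2, (0, 1))
(2, 0, R2, (0, 1))
(2, 0, R7, (1,))
(5, 2, R4, (0, 1))
(6, 0, R2, (0, 1))
(8, 0, R2, (0, 1))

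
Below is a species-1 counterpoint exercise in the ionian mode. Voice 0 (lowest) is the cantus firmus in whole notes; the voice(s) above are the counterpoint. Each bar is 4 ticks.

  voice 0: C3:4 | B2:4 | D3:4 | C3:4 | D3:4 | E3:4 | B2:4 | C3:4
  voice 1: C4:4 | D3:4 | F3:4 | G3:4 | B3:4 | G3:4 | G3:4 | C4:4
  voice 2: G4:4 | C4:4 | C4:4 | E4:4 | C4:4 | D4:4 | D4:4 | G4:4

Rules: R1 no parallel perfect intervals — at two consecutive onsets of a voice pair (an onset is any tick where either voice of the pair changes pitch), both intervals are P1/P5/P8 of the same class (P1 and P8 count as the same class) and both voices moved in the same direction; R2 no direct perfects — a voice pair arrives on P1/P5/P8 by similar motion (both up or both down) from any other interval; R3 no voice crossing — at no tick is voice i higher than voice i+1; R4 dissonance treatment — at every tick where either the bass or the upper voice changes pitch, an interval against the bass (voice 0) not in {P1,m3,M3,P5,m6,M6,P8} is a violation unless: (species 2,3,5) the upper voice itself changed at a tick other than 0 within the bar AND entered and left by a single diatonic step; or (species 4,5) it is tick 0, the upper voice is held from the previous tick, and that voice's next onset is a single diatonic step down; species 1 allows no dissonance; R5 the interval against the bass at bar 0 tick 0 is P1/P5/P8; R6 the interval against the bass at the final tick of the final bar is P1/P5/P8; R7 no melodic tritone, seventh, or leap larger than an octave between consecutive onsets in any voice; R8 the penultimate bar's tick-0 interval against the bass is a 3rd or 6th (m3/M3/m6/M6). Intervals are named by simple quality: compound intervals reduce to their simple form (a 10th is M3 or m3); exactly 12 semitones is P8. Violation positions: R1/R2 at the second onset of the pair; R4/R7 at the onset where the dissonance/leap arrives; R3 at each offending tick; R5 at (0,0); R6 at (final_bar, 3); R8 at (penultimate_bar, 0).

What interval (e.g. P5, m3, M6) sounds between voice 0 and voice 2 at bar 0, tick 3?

P5

voice 0=C3 voice 2=G4 -> P5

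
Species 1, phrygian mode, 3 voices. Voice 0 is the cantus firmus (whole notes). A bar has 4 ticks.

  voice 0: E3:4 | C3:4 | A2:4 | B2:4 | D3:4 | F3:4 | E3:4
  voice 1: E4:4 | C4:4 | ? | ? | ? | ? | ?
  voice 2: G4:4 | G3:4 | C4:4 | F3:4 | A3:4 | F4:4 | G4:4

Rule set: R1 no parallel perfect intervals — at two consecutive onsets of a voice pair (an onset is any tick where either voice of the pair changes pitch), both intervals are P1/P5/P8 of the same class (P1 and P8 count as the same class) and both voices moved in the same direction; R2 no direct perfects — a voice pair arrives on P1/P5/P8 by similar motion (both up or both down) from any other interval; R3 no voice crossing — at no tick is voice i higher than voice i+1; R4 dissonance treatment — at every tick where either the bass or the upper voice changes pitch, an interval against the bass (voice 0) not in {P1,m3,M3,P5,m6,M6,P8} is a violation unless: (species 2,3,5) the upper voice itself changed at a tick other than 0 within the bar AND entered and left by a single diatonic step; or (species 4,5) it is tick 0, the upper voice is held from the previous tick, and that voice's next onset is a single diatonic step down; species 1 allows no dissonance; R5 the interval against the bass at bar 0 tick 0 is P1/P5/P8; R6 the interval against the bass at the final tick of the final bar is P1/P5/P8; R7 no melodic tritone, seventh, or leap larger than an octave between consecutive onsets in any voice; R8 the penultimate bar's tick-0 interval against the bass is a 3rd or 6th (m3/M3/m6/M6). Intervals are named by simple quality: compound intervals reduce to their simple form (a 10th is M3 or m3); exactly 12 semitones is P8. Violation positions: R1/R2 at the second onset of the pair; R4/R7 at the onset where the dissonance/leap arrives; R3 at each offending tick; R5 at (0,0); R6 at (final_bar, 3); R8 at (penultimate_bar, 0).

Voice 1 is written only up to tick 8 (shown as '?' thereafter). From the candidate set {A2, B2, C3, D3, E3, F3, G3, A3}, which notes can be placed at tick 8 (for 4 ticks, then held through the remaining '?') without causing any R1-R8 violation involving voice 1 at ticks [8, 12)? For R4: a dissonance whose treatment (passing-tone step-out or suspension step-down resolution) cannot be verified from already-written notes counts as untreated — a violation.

{C3, F3}

A2: violates R1,R7
B2: violates R4,R7
C3: legal
D3: violates R4,R7
E3: violates R2
F3: legal
G3: violates R4
A3: violates R1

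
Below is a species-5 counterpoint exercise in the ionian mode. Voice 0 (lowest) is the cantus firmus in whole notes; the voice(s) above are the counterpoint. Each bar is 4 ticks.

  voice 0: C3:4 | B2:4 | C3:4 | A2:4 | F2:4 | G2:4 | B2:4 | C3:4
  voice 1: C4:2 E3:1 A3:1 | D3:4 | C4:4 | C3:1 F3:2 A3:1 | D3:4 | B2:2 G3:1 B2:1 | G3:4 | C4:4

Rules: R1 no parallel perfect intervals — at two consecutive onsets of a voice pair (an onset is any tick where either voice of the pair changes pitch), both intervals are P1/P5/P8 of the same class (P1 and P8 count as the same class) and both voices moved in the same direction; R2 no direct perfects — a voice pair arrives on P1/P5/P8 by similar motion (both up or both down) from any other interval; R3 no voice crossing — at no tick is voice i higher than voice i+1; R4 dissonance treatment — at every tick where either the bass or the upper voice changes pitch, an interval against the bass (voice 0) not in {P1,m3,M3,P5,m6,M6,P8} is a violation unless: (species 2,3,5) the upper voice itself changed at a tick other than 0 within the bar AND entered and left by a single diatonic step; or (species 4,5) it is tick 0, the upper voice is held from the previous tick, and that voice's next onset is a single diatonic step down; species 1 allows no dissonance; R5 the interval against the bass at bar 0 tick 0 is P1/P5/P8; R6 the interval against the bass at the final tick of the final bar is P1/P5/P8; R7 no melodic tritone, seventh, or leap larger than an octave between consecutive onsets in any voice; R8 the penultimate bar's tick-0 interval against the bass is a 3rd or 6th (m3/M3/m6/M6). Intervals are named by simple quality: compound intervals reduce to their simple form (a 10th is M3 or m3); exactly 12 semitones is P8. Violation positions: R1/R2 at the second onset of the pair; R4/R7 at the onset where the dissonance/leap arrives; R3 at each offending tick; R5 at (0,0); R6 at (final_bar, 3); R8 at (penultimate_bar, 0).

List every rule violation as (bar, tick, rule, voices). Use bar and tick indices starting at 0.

(2, 0, R2, (0, 1))
(2, 0, R7, (1,))
(7, 0, R2, (0, 1))

bar 0: v0=C3 v1=C4 downbeat P8
bar 1: v0=B2 v1=D3 downbeat m3
bar 2: v0=C3 v1=C4 downbeat P8
bar 3: v0=A2 v1=C3 downbeat m3
bar 4: v0=F2 v1=D3 downbeat M6
bar 5: v0=G2 v1=B2 downbeat M3
bar 6: v0=B2 v1=G3 downbeat m6
bar 7: v0=C3 v1=C4 downbeat P8
  -> R2 @ bar 2 tick 0 v(0, 1): B2/D3 m3 -> C3/C4 P8 similar
  -> R7 @ bar 2 tick 0 v(1,): D3->C4 leap 10st
  -> R2 @ bar 7 tick 0 v(0, 1): B2/G3 m6 -> C3/C4 P8 similar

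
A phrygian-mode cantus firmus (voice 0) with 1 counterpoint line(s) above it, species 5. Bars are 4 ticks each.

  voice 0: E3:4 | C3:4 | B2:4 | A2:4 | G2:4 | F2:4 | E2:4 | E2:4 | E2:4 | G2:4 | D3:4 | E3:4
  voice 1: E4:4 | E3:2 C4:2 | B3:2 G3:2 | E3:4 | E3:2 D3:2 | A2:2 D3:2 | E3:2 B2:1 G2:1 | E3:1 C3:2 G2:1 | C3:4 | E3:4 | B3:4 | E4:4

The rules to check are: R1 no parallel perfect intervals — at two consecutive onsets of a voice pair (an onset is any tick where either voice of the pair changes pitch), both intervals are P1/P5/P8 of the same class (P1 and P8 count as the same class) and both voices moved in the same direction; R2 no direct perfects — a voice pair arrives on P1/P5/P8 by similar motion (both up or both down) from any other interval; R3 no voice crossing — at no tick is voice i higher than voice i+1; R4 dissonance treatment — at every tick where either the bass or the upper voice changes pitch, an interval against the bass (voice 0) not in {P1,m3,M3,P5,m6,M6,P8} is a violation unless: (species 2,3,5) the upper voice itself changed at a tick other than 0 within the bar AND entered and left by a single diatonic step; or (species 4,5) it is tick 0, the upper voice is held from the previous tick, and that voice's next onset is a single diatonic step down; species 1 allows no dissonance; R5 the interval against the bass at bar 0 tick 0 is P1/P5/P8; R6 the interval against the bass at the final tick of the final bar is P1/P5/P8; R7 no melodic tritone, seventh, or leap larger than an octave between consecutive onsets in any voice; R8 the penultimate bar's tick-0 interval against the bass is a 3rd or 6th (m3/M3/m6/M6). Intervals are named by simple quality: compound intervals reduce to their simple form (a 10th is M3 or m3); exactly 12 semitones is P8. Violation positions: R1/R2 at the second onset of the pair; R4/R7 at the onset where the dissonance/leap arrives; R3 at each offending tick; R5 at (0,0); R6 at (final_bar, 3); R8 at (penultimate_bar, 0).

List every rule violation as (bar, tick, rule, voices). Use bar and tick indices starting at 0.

(2, 0, R1, (0, 1))
(3, 0, R2, (0, 1))
(11, 0, R2, (0, 1))

bar 0: v0=E3 v1=E4 downbeat P8
bar 1: v0=C3 v1=E3 downbeat M3
bar 2: v0=B2 v1=B3 downbeat P8
bar 3: v0=A2 v1=E3 downbeat P5
bar 4: v0=G2 v1=E3 downbeat M6
bar 5: v0=F2 v1=A2 downbeat M3
bar 6: v0=E2 v1=E3 downbeat P8
bar 7: v0=E2 v1=E3 downbeat P8
bar 8: v0=E2 v1=C3 downbeat m6
bar 9: v0=G2 v1=E3 downbeat M6
bar 10: v0=D3 v1=B3 downbeat M6
bar 11: v0=E3 v1=E4 downbeat P8
  -> R1 @ bar 2 tick 0 v(0, 1): C3/C4 P8 -> B2/B3 P8 similar
  -> R2 @ bar 3 tick 0 v(0, 1): B2/G3 m6 -> A2/E3 P5 similar
  -> R2 @ bar 11 tick 0 v(0, 1): D3/B3 M6 -> E3/E4 P8 similar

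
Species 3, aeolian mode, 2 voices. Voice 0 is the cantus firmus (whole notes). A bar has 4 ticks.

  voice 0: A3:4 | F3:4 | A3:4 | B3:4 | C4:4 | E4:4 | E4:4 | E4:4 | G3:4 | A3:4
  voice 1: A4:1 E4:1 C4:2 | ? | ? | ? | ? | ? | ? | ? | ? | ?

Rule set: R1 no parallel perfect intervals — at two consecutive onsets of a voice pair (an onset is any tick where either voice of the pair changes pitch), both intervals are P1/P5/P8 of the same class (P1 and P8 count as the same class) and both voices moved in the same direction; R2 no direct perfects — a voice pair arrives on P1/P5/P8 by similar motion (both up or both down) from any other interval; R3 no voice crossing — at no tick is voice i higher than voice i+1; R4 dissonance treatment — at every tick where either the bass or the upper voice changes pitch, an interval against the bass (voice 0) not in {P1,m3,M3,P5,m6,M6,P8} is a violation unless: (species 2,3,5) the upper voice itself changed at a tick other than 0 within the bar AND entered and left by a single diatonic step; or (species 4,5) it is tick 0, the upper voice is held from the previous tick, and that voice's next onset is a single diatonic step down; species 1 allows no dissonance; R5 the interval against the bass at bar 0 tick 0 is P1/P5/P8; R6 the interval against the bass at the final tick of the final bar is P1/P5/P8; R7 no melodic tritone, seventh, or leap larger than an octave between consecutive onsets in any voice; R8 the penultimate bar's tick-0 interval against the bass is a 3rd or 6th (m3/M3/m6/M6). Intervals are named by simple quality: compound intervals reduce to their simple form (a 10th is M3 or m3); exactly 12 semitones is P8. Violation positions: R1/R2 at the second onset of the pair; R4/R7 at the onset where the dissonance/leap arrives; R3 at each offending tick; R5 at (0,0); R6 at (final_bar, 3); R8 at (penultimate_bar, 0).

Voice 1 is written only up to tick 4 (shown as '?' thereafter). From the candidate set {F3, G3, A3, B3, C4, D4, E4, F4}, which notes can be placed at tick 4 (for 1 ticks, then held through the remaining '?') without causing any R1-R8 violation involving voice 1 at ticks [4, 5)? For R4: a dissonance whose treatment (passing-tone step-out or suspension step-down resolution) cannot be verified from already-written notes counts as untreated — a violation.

{A3, C4, D4, F4}

F3: violates R2
G3: violates R4
A3: legal
B3: violates R4
C4: legal
D4: legal
E4: violates R4
F4: legal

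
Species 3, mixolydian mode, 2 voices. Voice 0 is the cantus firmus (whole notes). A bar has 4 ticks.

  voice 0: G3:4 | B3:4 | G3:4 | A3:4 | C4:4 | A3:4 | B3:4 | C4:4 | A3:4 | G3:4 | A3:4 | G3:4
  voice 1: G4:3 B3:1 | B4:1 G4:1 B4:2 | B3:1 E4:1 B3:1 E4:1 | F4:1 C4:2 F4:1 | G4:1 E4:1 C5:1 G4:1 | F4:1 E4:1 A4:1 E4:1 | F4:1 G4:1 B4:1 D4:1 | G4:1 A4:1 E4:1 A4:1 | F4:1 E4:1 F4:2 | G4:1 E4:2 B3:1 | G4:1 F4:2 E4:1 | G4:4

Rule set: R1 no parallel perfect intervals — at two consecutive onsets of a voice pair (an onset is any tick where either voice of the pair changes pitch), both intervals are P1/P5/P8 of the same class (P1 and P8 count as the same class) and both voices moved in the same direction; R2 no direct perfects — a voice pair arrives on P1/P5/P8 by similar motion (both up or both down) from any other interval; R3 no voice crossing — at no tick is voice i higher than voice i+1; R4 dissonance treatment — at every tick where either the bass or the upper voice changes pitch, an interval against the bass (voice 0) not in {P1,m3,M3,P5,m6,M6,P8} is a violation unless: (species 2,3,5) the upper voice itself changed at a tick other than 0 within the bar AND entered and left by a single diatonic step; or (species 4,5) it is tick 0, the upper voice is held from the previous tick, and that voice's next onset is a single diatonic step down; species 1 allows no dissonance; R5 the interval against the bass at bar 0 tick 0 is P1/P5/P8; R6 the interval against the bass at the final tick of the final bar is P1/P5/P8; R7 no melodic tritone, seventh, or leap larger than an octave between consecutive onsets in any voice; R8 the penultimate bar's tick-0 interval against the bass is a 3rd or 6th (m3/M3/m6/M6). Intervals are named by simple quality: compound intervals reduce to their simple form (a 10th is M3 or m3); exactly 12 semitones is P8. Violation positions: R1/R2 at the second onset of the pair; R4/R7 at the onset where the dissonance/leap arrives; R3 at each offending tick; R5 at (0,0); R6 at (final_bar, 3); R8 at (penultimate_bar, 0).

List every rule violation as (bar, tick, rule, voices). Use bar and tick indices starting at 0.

(1, 0, R2, (0, 1))
(4, 0, R2, (0, 1))
(6, 0, R4, (0, 1))
(7, 0, R2, (0, 1))
(10, 0, R4, (0, 1))
(10, 0, R8, (0, 1))

bar 0: v0=G3 v1=G4 downbeat P8
bar 1: v0=B3 v1=B4 downbeat P8
bar 2: v0=G3 v1=B3 downbeat M3
bar 3: v0=A3 v1=F4 downbeat m6
bar 4: v0=C4 v1=G4 downbeat P5
bar 5: v0=A3 v1=F4 downbeat m6
bar 6: v0=B3 v1=F4 downbeat TT
bar 7: v0=C4 v1=G4 downbeat P5
bar 8: v0=A3 v1=F4 downbeat m6
bar 9: v0=G3 v1=G4 downbeat P8
bar 10: v0=A3 v1=G4 downbeat m7
bar 11: v0=G3 v1=G4 downbeat P8
  -> R2 @ bar 1 tick 0 v(0, 1): G3/B3 M3 -> B3/B4 P8 similar
  -> R2 @ bar 4 tick 0 v(0, 1): A3/F4 m6 -> C4/G4 P5 similar
  -> R4 @ bar 6 tick 0 v(0, 1): B3/F4 TT untreated
  -> R2 @ bar 7 tick 0 v(0, 1): B3/D4 m3 -> C4/G4 P5 similar
  -> R4 @ bar 10 tick 0 v(0, 1): A3/G4 m7 untreated
  -> R8 @ bar 10 tick 0 v(0, 1): penult m7 not 3rd/6th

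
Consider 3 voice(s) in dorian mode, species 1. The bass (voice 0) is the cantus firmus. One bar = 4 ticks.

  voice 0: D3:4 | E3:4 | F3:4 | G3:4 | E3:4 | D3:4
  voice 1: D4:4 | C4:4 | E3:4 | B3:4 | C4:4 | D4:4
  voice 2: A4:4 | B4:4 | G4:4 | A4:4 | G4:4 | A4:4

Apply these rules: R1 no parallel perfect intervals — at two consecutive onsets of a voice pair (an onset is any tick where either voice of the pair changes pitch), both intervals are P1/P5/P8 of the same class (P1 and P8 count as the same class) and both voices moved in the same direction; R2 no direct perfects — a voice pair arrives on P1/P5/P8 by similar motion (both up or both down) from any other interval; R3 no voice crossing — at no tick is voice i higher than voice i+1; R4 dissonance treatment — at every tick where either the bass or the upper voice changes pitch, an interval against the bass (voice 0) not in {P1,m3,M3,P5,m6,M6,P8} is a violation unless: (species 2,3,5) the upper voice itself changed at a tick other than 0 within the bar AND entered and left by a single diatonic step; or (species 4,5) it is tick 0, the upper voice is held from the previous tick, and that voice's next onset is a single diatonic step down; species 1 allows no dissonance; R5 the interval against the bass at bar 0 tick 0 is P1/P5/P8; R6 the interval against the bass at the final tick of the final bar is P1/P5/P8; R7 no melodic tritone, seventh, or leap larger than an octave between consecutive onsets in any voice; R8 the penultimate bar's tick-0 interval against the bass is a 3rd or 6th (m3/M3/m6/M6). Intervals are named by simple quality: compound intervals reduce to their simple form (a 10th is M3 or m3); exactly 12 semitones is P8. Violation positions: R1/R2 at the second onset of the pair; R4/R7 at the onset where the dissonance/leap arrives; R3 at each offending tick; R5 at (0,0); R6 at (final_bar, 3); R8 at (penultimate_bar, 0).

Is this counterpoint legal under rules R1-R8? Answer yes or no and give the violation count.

No (9 violations)

bar 0: v0=D3 v1=D4 v2=A4 (P5)
bar 1: v0=E3 v1=C4 v2=B4 (P5)
bar 2: v0=F3 v1=E3 v2=G4 (M2)
bar 3: v0=G3 v1=B3 v2=A4 (M2)
bar 4: v0=E3 v1=C4 v2=G4 (m3)
bar 5: v0=D3 v1=D4 v2=A4 (P5)
  R1 @ bar1.0: D3/A4 P5 -> E3/B4 P5 similar
  R3 @ bar2.0: F3 above E3
  R4 @ bar2.0: F3/E3 m2 untreated
  R4 @ bar2.0: F3/G4 M2 untreated
  R3 @ bar2.1: F3 above E3
  R3 @ bar2.2: F3 above E3
  R3 @ bar2.3: F3 above E3
  R4 @ bar3.0: G3/A4 M2 untreated
  R1 @ bar5.0: C4/G4 P5 -> D4/A4 P5 similar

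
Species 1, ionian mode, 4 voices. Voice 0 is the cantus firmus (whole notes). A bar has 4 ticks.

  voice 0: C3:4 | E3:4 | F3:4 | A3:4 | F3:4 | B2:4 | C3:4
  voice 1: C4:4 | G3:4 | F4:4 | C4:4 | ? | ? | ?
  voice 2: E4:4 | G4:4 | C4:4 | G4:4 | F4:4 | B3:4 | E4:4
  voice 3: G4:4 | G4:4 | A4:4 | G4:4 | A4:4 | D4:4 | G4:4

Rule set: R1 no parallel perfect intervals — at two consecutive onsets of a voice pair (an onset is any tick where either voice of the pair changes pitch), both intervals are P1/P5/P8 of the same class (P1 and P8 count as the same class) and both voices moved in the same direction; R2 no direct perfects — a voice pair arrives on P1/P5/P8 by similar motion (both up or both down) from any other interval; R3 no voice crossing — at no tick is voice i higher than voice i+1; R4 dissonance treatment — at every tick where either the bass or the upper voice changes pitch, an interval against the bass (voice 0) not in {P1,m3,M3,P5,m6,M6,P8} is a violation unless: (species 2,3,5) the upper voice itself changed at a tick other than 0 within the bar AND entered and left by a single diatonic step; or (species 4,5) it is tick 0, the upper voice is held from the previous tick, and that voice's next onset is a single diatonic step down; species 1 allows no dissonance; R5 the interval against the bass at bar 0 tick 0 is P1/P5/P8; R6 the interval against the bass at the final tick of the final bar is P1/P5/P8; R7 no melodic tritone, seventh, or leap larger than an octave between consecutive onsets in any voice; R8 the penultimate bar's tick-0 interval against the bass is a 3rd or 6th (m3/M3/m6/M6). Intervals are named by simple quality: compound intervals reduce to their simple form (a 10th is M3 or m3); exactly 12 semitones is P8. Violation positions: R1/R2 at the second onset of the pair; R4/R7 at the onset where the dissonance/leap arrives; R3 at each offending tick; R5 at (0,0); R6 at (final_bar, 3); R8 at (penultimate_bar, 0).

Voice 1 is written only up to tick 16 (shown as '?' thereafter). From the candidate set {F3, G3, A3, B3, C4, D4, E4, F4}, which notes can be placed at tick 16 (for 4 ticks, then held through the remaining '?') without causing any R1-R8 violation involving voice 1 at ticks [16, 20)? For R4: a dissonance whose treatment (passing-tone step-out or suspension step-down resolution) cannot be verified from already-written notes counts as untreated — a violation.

F3: violates R2
G3: violates R4
A3: legal
B3: violates R4
C4: legal
D4: violates R1
E4: violates R4
F4: legal

{A3, C4, F4}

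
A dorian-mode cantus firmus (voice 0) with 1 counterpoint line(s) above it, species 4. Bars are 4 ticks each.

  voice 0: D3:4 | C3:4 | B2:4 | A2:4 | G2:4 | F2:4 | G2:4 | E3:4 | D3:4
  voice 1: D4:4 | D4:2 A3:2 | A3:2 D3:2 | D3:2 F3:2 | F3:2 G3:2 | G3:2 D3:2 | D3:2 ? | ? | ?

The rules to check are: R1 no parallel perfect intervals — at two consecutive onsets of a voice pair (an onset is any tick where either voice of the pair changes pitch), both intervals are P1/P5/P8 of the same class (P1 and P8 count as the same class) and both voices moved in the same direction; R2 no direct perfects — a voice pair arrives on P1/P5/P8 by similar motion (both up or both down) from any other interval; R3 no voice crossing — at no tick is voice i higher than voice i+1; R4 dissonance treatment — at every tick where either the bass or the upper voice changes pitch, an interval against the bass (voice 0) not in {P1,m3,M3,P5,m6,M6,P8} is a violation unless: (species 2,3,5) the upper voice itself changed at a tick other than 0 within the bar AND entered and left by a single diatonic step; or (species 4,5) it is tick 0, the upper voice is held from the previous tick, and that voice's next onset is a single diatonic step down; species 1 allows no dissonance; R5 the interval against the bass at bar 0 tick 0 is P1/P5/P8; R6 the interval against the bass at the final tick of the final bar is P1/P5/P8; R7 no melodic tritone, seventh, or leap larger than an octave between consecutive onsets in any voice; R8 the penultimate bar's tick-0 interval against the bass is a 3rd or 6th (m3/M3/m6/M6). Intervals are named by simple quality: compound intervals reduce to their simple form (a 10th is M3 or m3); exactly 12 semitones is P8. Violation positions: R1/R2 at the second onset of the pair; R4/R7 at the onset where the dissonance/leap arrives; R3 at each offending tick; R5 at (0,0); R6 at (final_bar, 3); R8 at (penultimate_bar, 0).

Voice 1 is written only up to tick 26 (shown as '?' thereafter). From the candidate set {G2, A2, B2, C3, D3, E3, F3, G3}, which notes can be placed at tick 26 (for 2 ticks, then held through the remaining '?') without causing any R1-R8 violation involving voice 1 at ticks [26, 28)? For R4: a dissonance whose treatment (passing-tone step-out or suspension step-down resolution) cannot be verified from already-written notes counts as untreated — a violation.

{B2, D3, E3, G2, G3}

G2: legal
A2: violates R4
B2: legal
C3: violates R4
D3: legal
E3: legal
F3: violates R4
G3: legal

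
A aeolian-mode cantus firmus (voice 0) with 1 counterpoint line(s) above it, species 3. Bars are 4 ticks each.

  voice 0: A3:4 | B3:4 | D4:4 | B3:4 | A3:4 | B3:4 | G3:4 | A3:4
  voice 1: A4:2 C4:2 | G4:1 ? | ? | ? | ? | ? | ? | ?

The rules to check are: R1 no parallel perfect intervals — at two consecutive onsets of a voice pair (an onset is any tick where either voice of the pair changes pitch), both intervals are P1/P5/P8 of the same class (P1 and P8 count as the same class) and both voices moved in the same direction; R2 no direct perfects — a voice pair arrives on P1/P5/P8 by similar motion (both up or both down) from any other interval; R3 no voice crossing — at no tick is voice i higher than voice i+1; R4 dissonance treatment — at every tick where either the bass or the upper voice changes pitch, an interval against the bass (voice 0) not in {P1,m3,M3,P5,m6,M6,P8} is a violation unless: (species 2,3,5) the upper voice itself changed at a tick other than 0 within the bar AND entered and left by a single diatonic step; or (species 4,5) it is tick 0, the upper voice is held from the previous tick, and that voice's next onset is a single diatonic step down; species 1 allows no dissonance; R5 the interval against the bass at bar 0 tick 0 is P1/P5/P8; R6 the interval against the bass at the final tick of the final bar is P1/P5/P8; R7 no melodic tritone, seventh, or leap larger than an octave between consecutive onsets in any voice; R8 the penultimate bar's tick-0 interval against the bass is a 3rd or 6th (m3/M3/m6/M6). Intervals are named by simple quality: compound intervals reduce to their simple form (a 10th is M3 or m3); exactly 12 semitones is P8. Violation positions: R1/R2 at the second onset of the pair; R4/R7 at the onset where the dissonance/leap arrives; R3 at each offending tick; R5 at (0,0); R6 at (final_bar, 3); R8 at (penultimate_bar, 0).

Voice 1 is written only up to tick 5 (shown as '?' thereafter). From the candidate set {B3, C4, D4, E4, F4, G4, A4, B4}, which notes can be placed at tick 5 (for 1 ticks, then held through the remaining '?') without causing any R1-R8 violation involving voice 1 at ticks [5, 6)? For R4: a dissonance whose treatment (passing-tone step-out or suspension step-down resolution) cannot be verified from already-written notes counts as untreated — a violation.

{B3, B4, D4, G4}

B3: legal
C4: violates R4
D4: legal
E4: violates R4
F4: violates R4
G4: legal
A4: violates R4
B4: legal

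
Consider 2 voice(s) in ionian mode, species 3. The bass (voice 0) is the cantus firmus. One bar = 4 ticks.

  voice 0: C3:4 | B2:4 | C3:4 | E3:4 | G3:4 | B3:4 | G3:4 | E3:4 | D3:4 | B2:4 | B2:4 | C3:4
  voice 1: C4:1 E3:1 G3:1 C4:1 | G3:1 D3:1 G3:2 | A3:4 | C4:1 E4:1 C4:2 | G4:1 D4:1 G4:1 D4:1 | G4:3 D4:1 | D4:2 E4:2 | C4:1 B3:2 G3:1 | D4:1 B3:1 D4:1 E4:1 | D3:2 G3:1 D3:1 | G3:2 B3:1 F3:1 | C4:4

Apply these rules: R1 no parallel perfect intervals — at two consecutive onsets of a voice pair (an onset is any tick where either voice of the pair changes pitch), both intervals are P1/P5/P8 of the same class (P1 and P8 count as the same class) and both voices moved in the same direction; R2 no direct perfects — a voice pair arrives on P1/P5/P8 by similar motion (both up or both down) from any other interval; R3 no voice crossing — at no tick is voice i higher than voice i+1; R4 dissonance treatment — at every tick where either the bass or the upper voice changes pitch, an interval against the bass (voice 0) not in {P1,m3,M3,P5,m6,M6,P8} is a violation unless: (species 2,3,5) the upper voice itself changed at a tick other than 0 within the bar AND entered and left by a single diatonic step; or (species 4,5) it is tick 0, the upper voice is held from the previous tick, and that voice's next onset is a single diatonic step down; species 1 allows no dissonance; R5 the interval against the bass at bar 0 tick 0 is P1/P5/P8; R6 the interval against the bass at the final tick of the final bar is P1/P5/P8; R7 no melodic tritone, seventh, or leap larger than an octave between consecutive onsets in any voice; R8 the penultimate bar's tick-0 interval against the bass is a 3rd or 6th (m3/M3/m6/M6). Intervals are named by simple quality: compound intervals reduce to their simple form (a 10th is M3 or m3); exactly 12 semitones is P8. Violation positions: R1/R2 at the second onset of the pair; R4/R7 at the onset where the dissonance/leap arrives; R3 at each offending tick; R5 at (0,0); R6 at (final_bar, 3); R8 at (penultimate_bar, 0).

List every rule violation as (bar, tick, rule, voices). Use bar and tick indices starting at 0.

(4, 0, R2, (0, 1))
(8, 3, R4, (0, 1))
(9, 0, R7, (1,))
(10, 3, R4, (0, 1))
(10, 3, R7, (1,))
(11, 0, R2, (0, 1))

bar 0: v0=C3 v1=C4 downbeat P8
bar 1: v0=B2 v1=G3 downbeat m6
bar 2: v0=C3 v1=A3 downbeat M6
bar 3: v0=E3 v1=C4 downbeat m6
bar 4: v0=G3 v1=G4 downbeat P8
bar 5: v0=B3 v1=G4 downbeat m6
bar 6: v0=G3 v1=D4 downbeat P5
bar 7: v0=E3 v1=C4 downbeat m6
bar 8: v0=D3 v1=D4 downbeat P8
bar 9: v0=B2 v1=D3 downbeat m3
bar 10: v0=B2 v1=G3 downbeat m6
bar 11: v0=C3 v1=C4 downbeat P8
  -> R2 @ bar 4 tick 0 v(0, 1): E3/C4 m6 -> G3/G4 P8 similar
  -> R4 @ bar 8 tick 3 v(0, 1): D3/E4 M2 untreated
  -> R7 @ bar 9 tick 0 v(1,): E4->D3 leap 14st
  -> R4 @ bar 10 tick 3 v(0, 1): B2/F3 TT untreated
  -> R7 @ bar 10 tick 3 v(1,): B3->F3 leap 6st
  -> R2 @ bar 11 tick 0 v(0, 1): B2/F3 TT -> C3/C4 P8 similar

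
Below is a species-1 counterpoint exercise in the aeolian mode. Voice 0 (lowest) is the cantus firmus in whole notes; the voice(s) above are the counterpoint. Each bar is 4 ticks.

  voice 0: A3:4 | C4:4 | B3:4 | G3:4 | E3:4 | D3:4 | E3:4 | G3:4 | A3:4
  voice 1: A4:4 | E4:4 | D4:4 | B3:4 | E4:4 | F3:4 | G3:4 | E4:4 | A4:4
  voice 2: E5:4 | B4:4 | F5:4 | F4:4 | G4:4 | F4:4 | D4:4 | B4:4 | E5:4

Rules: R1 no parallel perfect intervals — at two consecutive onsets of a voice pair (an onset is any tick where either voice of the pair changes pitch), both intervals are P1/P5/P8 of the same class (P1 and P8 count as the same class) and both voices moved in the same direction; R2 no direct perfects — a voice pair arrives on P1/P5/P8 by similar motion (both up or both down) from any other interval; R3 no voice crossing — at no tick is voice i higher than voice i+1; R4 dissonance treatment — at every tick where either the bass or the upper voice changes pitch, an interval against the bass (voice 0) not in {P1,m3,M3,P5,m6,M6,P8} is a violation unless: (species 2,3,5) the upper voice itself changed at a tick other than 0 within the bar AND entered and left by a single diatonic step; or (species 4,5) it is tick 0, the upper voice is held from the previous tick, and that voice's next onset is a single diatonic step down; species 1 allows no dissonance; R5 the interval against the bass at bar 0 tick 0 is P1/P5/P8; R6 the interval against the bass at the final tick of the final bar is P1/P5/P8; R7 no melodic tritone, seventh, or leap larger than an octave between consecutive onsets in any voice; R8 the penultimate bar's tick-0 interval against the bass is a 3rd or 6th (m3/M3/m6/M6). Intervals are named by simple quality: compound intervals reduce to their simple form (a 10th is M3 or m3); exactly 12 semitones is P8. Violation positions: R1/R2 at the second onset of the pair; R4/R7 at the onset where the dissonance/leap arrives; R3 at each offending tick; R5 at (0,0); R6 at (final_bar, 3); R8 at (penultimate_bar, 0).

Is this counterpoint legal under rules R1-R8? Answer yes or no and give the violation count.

bar 0: v0=A3 v1=A4 v2=E5 (P5)
bar 1: v0=C4 v1=E4 v2=B4 (M7)
bar 2: v0=B3 v1=D4 v2=F5 (TT)
bar 3: v0=G3 v1=B3 v2=F4 (m7)
bar 4: v0=E3 v1=E4 v2=G4 (m3)
bar 5: v0=D3 v1=F3 v2=F4 (m3)
bar 6: v0=E3 v1=G3 v2=D4 (m7)
bar 7: v0=G3 v1=E4 v2=B4 (M3)
bar 8: v0=A3 v1=A4 v2=E5 (P5)
  R1 @ bar1.0: A4/E5 P5 -> E4/B4 P5 similar
  R4 @ bar1.0: C4/B4 M7 untreated
  R4 @ bar2.0: B3/F5 TT untreated
  R7 @ bar2.0: B4->F5 leap 6st
  R4 @ bar3.0: G3/F4 m7 untreated
  R2 @ bar5.0: E4/G4 m3 -> F3/F4 P8 similar
  R7 @ bar5.0: E4->F3 leap 11st
  R4 @ bar6.0: E3/D4 m7 untreated
  R1 @ bar7.0: G3/D4 P5 -> E4/B4 P5 similar
  R1 @ bar8.0: E4/B4 P5 -> A4/E5 P5 similar
  R2 @ bar8.0: G3/E4 M6 -> A3/A4 P8 similar
  R2 @ bar8.0: G3/B4 M3 -> A3/E5 P5 similar

No (12 violations)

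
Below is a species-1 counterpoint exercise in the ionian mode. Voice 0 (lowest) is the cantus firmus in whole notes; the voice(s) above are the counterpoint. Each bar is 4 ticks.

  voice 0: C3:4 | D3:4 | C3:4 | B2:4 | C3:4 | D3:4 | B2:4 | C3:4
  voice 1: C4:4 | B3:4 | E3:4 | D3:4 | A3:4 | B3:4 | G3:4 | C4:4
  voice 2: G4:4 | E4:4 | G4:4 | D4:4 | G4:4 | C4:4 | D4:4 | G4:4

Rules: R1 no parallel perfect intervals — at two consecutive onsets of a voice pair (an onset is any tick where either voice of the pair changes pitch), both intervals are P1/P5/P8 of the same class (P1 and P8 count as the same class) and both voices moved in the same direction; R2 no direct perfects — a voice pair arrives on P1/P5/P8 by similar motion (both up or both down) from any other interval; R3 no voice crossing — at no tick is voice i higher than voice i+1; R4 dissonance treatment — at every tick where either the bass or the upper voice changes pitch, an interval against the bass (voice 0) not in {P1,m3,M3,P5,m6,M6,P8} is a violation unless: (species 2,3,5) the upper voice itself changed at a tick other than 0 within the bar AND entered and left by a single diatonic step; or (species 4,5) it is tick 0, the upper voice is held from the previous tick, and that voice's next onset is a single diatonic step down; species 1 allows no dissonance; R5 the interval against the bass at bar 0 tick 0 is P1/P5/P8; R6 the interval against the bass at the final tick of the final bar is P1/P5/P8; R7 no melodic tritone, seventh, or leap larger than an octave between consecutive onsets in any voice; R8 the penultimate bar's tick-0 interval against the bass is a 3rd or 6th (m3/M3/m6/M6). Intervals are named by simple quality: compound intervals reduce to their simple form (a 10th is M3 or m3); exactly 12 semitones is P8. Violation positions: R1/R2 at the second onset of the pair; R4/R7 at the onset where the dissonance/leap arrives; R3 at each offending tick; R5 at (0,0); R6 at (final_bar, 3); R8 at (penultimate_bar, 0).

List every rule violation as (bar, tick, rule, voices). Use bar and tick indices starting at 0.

bar 0: v0=C3 v1=C4 v2=G4 downbeat P5
bar 1: v0=D3 v1=B3 v2=E4 downbeat M2
bar 2: v0=C3 v1=E3 v2=G4 downbeat P5
bar 3: v0=B2 v1=D3 v2=D4 downbeat m3
bar 4: v0=C3 v1=A3 v2=G4 downbeat P5
bar 5: v0=D3 v1=B3 v2=C4 downbeat m7
bar 6: v0=B2 v1=G3 v2=D4 downbeat m3
bar 7: v0=C3 v1=C4 v2=G4 downbeat P5
  -> R4 @ bar 1 tick 0 v(0, 2): D3/E4 M2 untreated
  -> R2 @ bar 3 tick 0 v(1, 2): E3/G4 m3 -> D3/D4 P8 similar
  -> R2 @ bar 4 tick 0 v(0, 2): B2/D4 m3 -> C3/G4 P5 similar
  -> R4 @ bar 5 tick 0 v(0, 2): D3/C4 m7 untreated
  -> R1 @ bar 7 tick 0 v(1, 2): G3/D4 P5 -> C4/G4 P5 similar
  -> R2 @ bar 7 tick 0 v(0, 1): B2/G3 m6 -> C3/C4 P8 similar
  -> R2 @ bar 7 tick 0 v(0, 2): B2/D4 m3 -> C3/G4 P5 similar

(1, 0, R4, (0, 2))
(3, 0, R2, (1, 2))
(4, 0, R2, (0, 2))
(5, 0, R4, (0, 2))
(7, 0, R1, (1, 2))
(7, 0, R2, (0, 1))
(7, 0, R2, (0, 2))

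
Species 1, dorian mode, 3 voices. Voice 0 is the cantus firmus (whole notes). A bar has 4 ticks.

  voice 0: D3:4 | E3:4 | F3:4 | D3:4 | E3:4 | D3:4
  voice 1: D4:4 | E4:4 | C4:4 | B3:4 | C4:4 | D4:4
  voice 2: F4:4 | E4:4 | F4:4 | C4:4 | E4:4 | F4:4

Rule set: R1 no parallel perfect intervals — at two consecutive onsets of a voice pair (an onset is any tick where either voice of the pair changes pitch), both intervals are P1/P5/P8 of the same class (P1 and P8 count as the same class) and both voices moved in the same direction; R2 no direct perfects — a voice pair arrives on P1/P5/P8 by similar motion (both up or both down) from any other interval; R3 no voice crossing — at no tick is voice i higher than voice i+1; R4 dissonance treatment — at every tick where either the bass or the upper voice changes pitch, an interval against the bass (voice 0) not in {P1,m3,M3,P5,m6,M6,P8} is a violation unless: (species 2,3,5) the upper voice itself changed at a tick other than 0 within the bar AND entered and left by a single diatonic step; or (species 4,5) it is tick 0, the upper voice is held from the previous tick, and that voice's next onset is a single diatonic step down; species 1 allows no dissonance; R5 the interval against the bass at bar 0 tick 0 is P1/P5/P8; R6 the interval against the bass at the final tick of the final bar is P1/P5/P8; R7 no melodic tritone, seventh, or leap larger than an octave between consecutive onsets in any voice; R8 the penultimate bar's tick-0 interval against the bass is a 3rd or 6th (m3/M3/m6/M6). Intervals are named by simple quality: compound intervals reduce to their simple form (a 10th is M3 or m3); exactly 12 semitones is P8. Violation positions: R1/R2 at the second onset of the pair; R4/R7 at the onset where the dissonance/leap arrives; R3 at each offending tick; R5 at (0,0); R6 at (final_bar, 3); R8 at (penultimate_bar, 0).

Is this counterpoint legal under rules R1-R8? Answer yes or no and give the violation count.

No (7 violations)

bar 0: v0=D3 v1=D4 v2=F4 (m3)
bar 1: v0=E3 v1=E4 v2=E4 (P8)
bar 2: v0=F3 v1=C4 v2=F4 (P8)
bar 3: v0=D3 v1=B3 v2=C4 (m7)
bar 4: v0=E3 v1=C4 v2=E4 (P8)
bar 5: v0=D3 v1=D4 v2=F4 (m3)
  R5 @ bar0.0: opens on m3
  R1 @ bar1.0: D3/D4 P8 -> E3/E4 P8 similar
  R1 @ bar2.0: E3/E4 P8 -> F3/F4 P8 similar
  R4 @ bar3.0: D3/C4 m7 untreated
  R2 @ bar4.0: D3/C4 m7 -> E3/E4 P8 similar
  R8 @ bar4.0: penult P8 not 3rd/6th
  R6 @ bar5.3: closes on m3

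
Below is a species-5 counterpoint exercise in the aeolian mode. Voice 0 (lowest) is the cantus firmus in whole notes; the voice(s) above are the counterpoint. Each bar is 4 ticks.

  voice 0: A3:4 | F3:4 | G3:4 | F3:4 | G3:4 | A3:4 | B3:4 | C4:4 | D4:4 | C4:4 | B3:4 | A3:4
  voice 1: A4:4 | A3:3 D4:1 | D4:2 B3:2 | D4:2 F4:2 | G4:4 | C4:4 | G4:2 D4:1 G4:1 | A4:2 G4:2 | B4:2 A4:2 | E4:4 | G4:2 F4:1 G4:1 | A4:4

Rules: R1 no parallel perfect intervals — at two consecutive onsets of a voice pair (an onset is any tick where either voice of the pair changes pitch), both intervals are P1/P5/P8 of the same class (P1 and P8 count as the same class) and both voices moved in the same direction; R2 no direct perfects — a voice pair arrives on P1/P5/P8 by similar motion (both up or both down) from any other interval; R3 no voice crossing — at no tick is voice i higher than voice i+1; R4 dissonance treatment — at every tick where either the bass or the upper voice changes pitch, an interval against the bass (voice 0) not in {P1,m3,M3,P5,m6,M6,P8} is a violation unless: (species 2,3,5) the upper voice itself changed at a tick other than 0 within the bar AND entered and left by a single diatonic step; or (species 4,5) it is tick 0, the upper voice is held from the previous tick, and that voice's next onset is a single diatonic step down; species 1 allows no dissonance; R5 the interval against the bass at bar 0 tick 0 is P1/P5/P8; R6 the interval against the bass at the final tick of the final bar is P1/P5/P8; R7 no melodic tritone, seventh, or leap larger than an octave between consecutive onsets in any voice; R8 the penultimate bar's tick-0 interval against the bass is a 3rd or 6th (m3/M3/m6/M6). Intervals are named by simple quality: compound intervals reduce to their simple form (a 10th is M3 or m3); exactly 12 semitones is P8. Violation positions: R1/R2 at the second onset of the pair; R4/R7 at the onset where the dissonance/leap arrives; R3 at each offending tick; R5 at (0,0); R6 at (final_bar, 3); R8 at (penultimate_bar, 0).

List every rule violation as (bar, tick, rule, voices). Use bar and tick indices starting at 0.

(4, 0, R1, (0, 1))

bar 0: v0=A3 v1=A4 downbeat P8
bar 1: v0=F3 v1=A3 downbeat M3
bar 2: v0=G3 v1=D4 downbeat P5
bar 3: v0=F3 v1=D4 downbeat M6
bar 4: v0=G3 v1=G4 downbeat P8
bar 5: v0=A3 v1=C4 downbeat m3
bar 6: v0=B3 v1=G4 downbeat m6
bar 7: v0=C4 v1=A4 downbeat M6
bar 8: v0=D4 v1=B4 downbeat M6
bar 9: v0=C4 v1=E4 downbeat M3
bar 10: v0=B3 v1=G4 downbeat m6
bar 11: v0=A3 v1=A4 downbeat P8
  -> R1 @ bar 4 tick 0 v(0, 1): F3/F4 P8 -> G3/G4 P8 similar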